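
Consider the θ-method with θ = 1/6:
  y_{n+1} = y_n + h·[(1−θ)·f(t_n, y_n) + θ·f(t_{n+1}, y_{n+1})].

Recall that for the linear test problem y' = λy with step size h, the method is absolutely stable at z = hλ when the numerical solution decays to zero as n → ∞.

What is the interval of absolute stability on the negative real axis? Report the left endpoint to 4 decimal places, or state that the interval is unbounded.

With y'=λy (z=hλ):
  y_{n+1} = y_n + z·[5/6·y_n + 1/6·y_{n+1}] ⇒ (1 − 1/6z)y_{n+1} = (1 + 5/6z)y_n
  R(z) = (1 + 5/6z)/(1 − 1/6z).

Boundary: |R(x)|=1, x<0.
x=-0.96: |R|=0.1724
R=−1: 1+5/6x = −1+1/6x ⇒ -2/3x=2 ⇒ x=2/(-2/3)=-3.0000
Confirm numerically:
  x=-2.817: |R|=0.91698 <1
  x=-1.835: |R|=0.40523 <1
  x=-1.576: |R|=0.24815 <1
  x=-3.536: |R|=1.22483 >1
  x=-3.487: |R|=1.20533 >1
  x=-3.190: |R|=1.08270 >1
Interval (-3.0000, 0).

(-3.0000, 0).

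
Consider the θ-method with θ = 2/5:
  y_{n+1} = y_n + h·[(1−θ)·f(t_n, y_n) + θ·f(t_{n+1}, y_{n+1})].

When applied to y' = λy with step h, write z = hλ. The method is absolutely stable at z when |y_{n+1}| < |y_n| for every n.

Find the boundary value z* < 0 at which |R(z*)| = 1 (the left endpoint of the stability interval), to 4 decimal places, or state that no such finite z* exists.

left endpoint -10.0000.

On y'=λy, z=hλ:
  y_{n+1} = y_n + z·[3/5·y_n + 2/5·y_{n+1}] ⇒ (1 − 2/5z)y_{n+1} = (1 + 3/5z)y_n
  ⇒ R(z) = (1 + 3/5z)/(1 − 2/5z).

Solve |R(x)|<1 on ℝ⁻.
x=-1.6: |R|=0.0244
R=−1: 1+3/5x = −1+2/5x ⇒ -1/5x=2 ⇒ x=2/(-1/5)=-10.0000
Confirm numerically:
  x=-9.142: |R|=0.96315 <1
  x=-8.902: |R|=0.95185 <1
  x=-6.234: |R|=0.78441 <1
  x=-10.542: |R|=1.02078 >1
  x=-10.400: |R|=1.01550 >1
  x=-10.197: |R|=1.00776 >1
Interval (-10.0000, 0).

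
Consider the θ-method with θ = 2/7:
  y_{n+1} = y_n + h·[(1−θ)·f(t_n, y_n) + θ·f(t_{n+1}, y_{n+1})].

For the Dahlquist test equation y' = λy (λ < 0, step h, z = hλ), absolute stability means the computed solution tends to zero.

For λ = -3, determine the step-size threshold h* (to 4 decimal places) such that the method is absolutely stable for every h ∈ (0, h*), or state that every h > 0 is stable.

(-4.6667,0); λ=-3 ⇒ h* = (14/3)/3 = 1.5556.

With y'=λy (z=hλ):
  y_{n+1} = y_n + z·[5/7·y_n + 2/7·y_{n+1}] ⇒ (1 − 2/7z)y_{n+1} = (1 + 5/7z)y_n
  Hence R(z) = (1 + 5/7z)/(1 − 2/7z).

Solve |R(x)|<1 on ℝ⁻.
x=-0.5: |R|=0.5625
R=−1: 1+5/7x = −1+2/7x ⇒ -3/7x=2 ⇒ x=2/(-3/7)=-4.6667
Confirm numerically:
  x=-4.068: |R|=0.88134 <1
  x=-2.998: |R|=0.61480 <1
  x=-2.361: |R|=0.40991 <1
  x=-4.965: |R|=1.05286 >1
  x=-4.924: |R|=1.04582 >1
  x=-4.770: |R|=1.01874 >1
Stable set (-4.6667, 0).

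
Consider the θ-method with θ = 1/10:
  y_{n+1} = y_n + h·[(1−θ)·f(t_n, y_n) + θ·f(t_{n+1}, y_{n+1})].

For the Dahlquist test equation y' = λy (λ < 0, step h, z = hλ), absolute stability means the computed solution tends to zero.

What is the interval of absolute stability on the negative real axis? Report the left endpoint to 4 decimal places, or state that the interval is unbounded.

(-2.5000, 0).

Set f=λy, z=hλ:
  y_{n+1} = y_n + z·[9/10·y_n + 1/10·y_{n+1}] ⇒ (1 − 1/10z)y_{n+1} = (1 + 9/10z)y_n
  so R(z) = (1 + 9/10z)/(1 − 1/10z).

Solve |R(x)|<1 on ℝ⁻.
x=-1.61: |R|=0.3867
R=−1: 1+9/10x = −1+1/10x ⇒ -4/5x=2 ⇒ x=2/(-4/5)=-2.5000
Confirm numerically:
  x=-2.110: |R|=0.74236 <1
  x=-1.908: |R|=0.60228 <1
  x=-1.177: |R|=0.05306 <1
  x=-2.932: |R|=1.26724 >1
  x=-2.787: |R|=1.17956 >1
  x=-2.573: |R|=1.04645 >1
Interval (-2.5000, 0).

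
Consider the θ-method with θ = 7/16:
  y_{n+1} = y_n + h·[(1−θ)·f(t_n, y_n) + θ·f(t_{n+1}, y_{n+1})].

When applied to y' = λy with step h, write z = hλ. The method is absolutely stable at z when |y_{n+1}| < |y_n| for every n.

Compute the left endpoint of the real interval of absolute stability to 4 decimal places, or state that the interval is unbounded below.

z* = -16.0000.

Set f=λy, z=hλ:
  y_{n+1} = y_n + z·[9/16·y_n + 7/16·y_{n+1}] ⇒ (1 − 7/16z)y_{n+1} = (1 + 9/16z)y_n
  ⇒ R(z) = (1 + 9/16z)/(1 − 7/16z).

Boundary: |R(x)|=1, x<0.
x=-0.65: |R|=0.4939
R=−1: 1+9/16x = −1+7/16x ⇒ -1/8x=2 ⇒ x=2/(-1/8)=-16.0000
Confirm numerically:
  x=-12.439: |R|=0.93090 <1
  x=-9.532: |R|=0.84362 <1
  x=-8.796: |R|=0.81426 <1
  x=-16.234: |R|=1.00361 >1
  x=-16.138: |R|=1.00214 >1
So |R|<1 on (-16.0000, 0).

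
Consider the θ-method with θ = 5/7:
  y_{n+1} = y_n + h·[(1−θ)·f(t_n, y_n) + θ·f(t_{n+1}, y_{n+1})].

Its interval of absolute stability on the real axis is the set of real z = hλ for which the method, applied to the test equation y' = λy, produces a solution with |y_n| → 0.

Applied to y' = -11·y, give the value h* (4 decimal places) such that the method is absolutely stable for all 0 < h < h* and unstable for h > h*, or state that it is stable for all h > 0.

Test eqn y'=λy, z=hλ:
  y_{n+1} = y_n + z·[2/7·y_n + 5/7·y_{n+1}] ⇒ (1 − 5/7z)y_{n+1} = (1 + 2/7z)y_n
  R(z) = (1 + 2/7z)/(1 − 5/7z).

Find x<0 with |R(x)|<1.
x=-0.7: |R|=0.5333
x=-2: |R|=0.1765
x=-10: |R|=0.2281
x=-100: |R|=0.3807
θ=5/7≥1/2 ⇒ |1+2/7x|<|1−5/7x| ∀x<0 ⇒ stable on all of ℝ⁻.

(−∞, 0) — no finite endpoint. Any h>0 works for λ=-11.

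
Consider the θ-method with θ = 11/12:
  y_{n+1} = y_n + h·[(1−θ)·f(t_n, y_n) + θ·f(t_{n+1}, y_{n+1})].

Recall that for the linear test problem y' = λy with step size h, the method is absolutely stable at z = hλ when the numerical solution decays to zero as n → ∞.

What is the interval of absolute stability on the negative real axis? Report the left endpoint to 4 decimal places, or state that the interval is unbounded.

interval (−∞, 0).

Set f=λy, z=hλ:
  y_{n+1} = y_n + z·[1/12·y_n + 11/12·y_{n+1}] ⇒ (1 − 11/12z)y_{n+1} = (1 + 1/12z)y_n
  so R(z) = (1 + 1/12z)/(1 − 11/12z).

Need |R(x)|<1, x<0.
x=-1.51: |R|=0.3667
x=-2: |R|=0.2941
x=-10: |R|=0.0164
x=-100: |R|=0.0791
θ=11/12≥1/2 ⇒ |1+1/12x|<|1−11/12x| ∀x<0 ⇒ interval (−∞,0).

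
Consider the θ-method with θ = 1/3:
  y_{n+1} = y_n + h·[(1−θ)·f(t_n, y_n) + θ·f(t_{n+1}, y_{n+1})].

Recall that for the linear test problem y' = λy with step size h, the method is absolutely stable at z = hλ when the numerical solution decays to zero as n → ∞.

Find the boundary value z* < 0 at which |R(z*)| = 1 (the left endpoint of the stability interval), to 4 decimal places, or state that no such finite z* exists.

With y'=λy (z=hλ):
  y_{n+1} = y_n + z·[2/3·y_n + 1/3·y_{n+1}] ⇒ (1 − 1/3z)y_{n+1} = (1 + 2/3z)y_n
  Hence R(z) = (1 + 2/3z)/(1 − 1/3z).

Solve |R(x)|<1 on ℝ⁻.
x=-1.34: |R|=0.0737
R=−1: 1+2/3x = −1+1/3x ⇒ -1/3x=2 ⇒ x=2/(-1/3)=-6.0000
Confirm numerically:
  x=-4.855: |R|=0.85423 <1
  x=-4.629: |R|=0.82029 <1
  x=-2.893: |R|=0.47276 <1
  x=-2.594: |R|=0.39113 <1
  x=-6.594: |R|=1.06191 >1
  x=-6.441: |R|=1.04671 >1
Interval (-6.0000, 0).

left endpoint -6.0000.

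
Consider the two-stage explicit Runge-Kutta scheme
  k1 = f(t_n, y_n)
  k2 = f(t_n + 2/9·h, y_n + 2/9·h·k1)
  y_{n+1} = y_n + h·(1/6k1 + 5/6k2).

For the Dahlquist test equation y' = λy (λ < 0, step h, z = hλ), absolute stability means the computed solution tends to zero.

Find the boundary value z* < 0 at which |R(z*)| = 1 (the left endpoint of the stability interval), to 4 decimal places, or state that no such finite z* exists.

z* = -5.4000.

Test eqn y'=λy, z=hλ:
  k1=λy_n ⇒ h·k1=z·y_n;  k2=λ(1+2/9z)y_n ⇒ h·k2=z(1+2/9z)y_n
  y_{n+1}/y_n = 1 + 1/6z + 5/6z(1+2/9z) = 1 + z + 5/27z²
  R(z) = 1 + z + 5/27z².

Find x<0 with |R(x)|<1.
x=-0.9: |R|=0.2500
R=1: x+5/27x²=0 ⇒ x=−27/5=-5.4000; min R=1−1/(4·5/27)=-0.3500>−1
Confirm numerically:
  x=-4.429: |R|=0.20360 <1
  x=-3.320: |R|=0.27881 <1
  x=-2.979: |R|=0.33559 <1
  x=-5.952: |R|=1.60843 >1
  x=-5.589: |R|=1.19561 >1
Stable set (-5.4000, 0).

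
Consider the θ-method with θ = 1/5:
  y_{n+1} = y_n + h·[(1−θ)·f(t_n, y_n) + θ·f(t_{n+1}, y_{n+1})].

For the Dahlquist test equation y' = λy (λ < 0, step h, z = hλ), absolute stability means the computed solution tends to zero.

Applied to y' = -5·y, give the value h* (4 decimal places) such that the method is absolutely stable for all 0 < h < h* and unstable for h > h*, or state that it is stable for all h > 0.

With y'=λy (z=hλ):
  y_{n+1} = y_n + z·[4/5·y_n + 1/5·y_{n+1}] ⇒ (1 − 1/5z)y_{n+1} = (1 + 4/5z)y_n
  Hence R(z) = (1 + 4/5z)/(1 − 1/5z).

Need |R(x)|<1, x<0.
x=-0.82: |R|=0.2955
R=−1: 1+4/5x = −1+1/5x ⇒ -3/5x=2 ⇒ x=2/(-3/5)=-3.3333
Confirm numerically:
  x=-2.399: |R|=0.62117 <1
  x=-2.264: |R|=0.55837 <1
  x=-2.113: |R|=0.48531 <1
  x=-3.633: |R|=1.10414 >1
  x=-3.433: |R|=1.03546 >1
Stable set (-3.3333, 0).

(-3.3333,0); λ=-5 ⇒ h* = (10/3)/5 = 0.6667.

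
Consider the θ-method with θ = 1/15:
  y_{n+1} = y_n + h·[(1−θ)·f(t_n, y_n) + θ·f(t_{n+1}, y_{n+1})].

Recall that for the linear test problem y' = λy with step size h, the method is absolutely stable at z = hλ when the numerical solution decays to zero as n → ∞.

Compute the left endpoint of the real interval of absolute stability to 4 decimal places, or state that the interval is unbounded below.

left endpoint -2.3077.

Test eqn y'=λy, z=hλ:
  y_{n+1} = y_n + z·[14/15·y_n + 1/15·y_{n+1}] ⇒ (1 − 1/15z)y_{n+1} = (1 + 14/15z)y_n
  R(z) = (1 + 14/15z)/(1 − 1/15z).

Need |R(x)|<1, x<0.
x=-0.81: |R|=0.2315
R=−1: 1+14/15x = −1+1/15x ⇒ -13/15x=2 ⇒ x=2/(-13/15)=-2.3077
Confirm numerically:
  x=-2.265: |R|=0.96785 <1
  x=-2.182: |R|=0.90490 <1
  x=-2.148: |R|=0.87894 <1
  x=-1.457: |R|=0.32801 <1
  x=-2.467: |R|=1.11857 >1
  x=-2.410: |R|=1.07639 >1
Stable set (-2.3077, 0).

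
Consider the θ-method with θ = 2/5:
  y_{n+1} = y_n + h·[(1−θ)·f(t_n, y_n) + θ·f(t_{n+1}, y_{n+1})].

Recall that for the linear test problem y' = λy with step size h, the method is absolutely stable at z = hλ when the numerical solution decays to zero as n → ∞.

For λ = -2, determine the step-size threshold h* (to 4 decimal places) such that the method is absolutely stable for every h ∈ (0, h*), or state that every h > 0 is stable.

(-10.0000,0); λ=-2 ⇒ h* = (10)/2 = 5.0000.

Set f=λy, z=hλ:
  y_{n+1} = y_n + z·[3/5·y_n + 2/5·y_{n+1}] ⇒ (1 − 2/5z)y_{n+1} = (1 + 3/5z)y_n
  so R(z) = (1 + 3/5z)/(1 − 2/5z).

Need |R(x)|<1, x<0.
x=-1.47: |R|=0.0743
R=−1: 1+3/5x = −1+2/5x ⇒ -1/5x=2 ⇒ x=2/(-1/5)=-10.0000
Confirm numerically:
  x=-9.546: |R|=0.98116 <1
  x=-9.179: |R|=0.96485 <1
  x=-6.345: |R|=0.79339 <1
  x=-5.002: |R|=0.66689 <1
  x=-10.447: |R|=1.01726 >1
  x=-10.339: |R|=1.01320 >1
  x=-10.254: |R|=1.00996 >1
Stable set (-10.0000, 0).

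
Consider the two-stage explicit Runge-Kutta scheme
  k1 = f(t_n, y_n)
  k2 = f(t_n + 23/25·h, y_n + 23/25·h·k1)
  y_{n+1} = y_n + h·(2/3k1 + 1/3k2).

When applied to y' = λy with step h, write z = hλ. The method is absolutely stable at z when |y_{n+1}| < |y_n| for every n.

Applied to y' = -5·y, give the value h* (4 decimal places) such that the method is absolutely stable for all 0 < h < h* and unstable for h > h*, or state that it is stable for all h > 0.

(-3.2609,0); λ=-5 ⇒ h* = (75/23)/5 = 0.6522.

On y'=λy, z=hλ:
  k1=λy_n ⇒ h·k1=z·y_n;  k2=λ(1+23/25z)y_n ⇒ h·k2=z(1+23/25z)y_n
  y_{n+1}/y_n = 1 + 2/3z + 1/3z(1+23/25z) = 1 + z + 23/75z²
  R(z) = 1 + z + 23/75z².

Solve |R(x)|<1 on ℝ⁻.
x=-0.82: |R|=0.3862
R=1: x+23/75x²=0 ⇒ x=−75/23=-3.2609; min R=1−1/(4·23/75)=0.1848>−1
Confirm numerically:
  x=-2.840: |R|=0.63345 <1
  x=-2.746: |R|=0.56642 <1
  x=-2.729: |R|=0.55488 <1
  x=-2.608: |R|=0.47784 <1
  x=-3.568: |R|=1.33606 >1
  x=-3.520: |R|=1.27972 >1
Stable set (-3.2609, 0).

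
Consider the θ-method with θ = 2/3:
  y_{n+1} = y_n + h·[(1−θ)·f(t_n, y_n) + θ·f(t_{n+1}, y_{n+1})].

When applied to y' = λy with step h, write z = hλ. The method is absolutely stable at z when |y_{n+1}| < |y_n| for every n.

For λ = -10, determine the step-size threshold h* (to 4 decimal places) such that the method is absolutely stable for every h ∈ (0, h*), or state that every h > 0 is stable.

interval (−∞, 0). Any h>0 works for λ=-10.

With y'=λy (z=hλ):
  y_{n+1} = y_n + z·[1/3·y_n + 2/3·y_{n+1}] ⇒ (1 − 2/3z)y_{n+1} = (1 + 1/3z)y_n
  so R(z) = (1 + 1/3z)/(1 − 2/3z).

Need |R(x)|<1, x<0.
x=-0.5: |R|=0.6250
x=-2: |R|=0.1429
x=-10: |R|=0.3043
x=-100: |R|=0.4778
θ=2/3≥1/2 ⇒ |1+1/3x|<|1−2/3x| ∀x<0 ⇒ stable on all of ℝ⁻.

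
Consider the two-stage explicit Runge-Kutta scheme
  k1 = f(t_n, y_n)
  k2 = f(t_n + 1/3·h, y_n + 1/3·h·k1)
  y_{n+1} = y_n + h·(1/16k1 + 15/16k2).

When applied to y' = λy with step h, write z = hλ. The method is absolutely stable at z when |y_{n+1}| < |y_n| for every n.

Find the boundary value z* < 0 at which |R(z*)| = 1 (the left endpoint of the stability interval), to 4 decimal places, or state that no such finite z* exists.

z* = -3.2000.

Set f=λy, z=hλ:
  k1=λy_n ⇒ h·k1=z·y_n;  k2=λ(1+1/3z)y_n ⇒ h·k2=z(1+1/3z)y_n
  y_{n+1}/y_n = 1 + 1/16z + 15/16z(1+1/3z) = 1 + z + 5/16z²
  R(z) = 1 + z + 5/16z².

Find x<0 with |R(x)|<1.
x=-0.88: |R|=0.3620
R=1: x+5/16x²=0 ⇒ x=−16/5=-3.2000; min R=1−1/(4·5/16)=0.2000>−1
Confirm numerically:
  x=-2.297: |R|=0.35182 <1
  x=-2.294: |R|=0.35051 <1
  x=-2.203: |R|=0.31363 <1
  x=-1.411: |R|=0.21116 <1
  x=-3.719: |R|=1.60318 >1
  x=-3.428: |R|=1.24425 >1
  x=-3.402: |R|=1.21475 >1
So |R|<1 on (-3.2000, 0).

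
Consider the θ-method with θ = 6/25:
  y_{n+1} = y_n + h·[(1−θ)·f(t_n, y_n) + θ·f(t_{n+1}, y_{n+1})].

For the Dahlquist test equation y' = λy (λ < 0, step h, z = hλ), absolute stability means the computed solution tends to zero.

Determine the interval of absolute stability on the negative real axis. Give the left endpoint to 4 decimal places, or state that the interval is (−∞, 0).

Set f=λy, z=hλ:
  y_{n+1} = y_n + z·[19/25·y_n + 6/25·y_{n+1}] ⇒ (1 − 6/25z)y_{n+1} = (1 + 19/25z)y_n
  Hence R(z) = (1 + 19/25z)/(1 − 6/25z).

Solve |R(x)|<1 on ℝ⁻.
x=-0.42: |R|=0.6185
R=−1: 1+19/25x = −1+6/25x ⇒ -13/25x=2 ⇒ x=2/(-13/25)=-3.8462
Confirm numerically:
  x=-3.732: |R|=0.96869 <1
  x=-3.574: |R|=0.92382 <1
  x=-2.585: |R|=0.59529 <1
  x=-1.654: |R|=0.18400 <1
  x=-4.341: |R|=1.12602 >1
  x=-4.030: |R|=1.04860 >1
So |R|<1 on (-3.8462, 0).

z∈(-3.8462,0).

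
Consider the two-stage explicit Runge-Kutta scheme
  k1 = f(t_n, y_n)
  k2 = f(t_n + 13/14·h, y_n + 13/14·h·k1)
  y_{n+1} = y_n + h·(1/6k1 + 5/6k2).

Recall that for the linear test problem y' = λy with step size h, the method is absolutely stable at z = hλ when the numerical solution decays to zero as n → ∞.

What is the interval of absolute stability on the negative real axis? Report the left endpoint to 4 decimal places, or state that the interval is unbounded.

(-1.2923, 0).

On y'=λy, z=hλ:
  k1=λy_n ⇒ h·k1=z·y_n;  k2=λ(1+13/14z)y_n ⇒ h·k2=z(1+13/14z)y_n
  y_{n+1}/y_n = 1 + 1/6z + 5/6z(1+13/14z) = 1 + z + 65/84z²
  so R(z) = 1 + z + 65/84z².

Boundary: |R(x)|=1, x<0.
x=-1.2: |R|=0.9143
R=1: x+65/84x²=0 ⇒ x=−84/65=-1.2923; min R=1−1/(4·65/84)=0.6769>−1
Confirm numerically:
  x=-1.122: |R|=0.85214 <1
  x=-0.939: |R|=0.74328 <1
  x=-0.902: |R|=0.72757 <1
  x=-0.679: |R|=0.67776 <1
  x=-1.790: |R|=1.68936 >1
  x=-1.353: |R|=1.06354 >1
So |R|<1 on (-1.2923, 0).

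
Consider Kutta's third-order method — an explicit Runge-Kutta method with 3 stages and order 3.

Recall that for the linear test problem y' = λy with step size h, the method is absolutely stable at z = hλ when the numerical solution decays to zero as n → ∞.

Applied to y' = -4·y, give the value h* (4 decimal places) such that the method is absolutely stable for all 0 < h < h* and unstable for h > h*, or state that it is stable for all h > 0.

(-2.5127,0); λ=-4 ⇒ h* = 0.6282.

On y'=λy, z=hλ:
  order 3, 3-stage ⇒ R(z)=1+z+z^2/2+z^3/6
  (e.g. R(-0.47)=0.62315, |R|=0.62315)

Solve |R(x)|<1 on ℝ⁻.
x=-0.47: |R|=0.6231
|R(-2.82)|=1.5814 |R(-2.18)|=0.5305 |R(-0.75)|=0.4609
Bisect:
  x_lo=-3.1819 |R|=2.4888  x_hi=-0.2883 |R|=0.7493
  mid=-1.73509 |R|=0.10042 →hi
  mid=-2.45850 |R|=0.91301 →hi
  mid=-2.82020 |R|=1.58186 →lo
  mid=-2.63935 |R|=1.22062 →lo
  mid=-2.54892 |R|=1.06048 →lo
  mid=-2.50371 |R|=0.98521 →hi
  mid=-2.52632 |R|=1.02246 →lo
  mid=-2.51501 |R|=1.00374 →lo
  mid=-2.50936 |R|=0.99445 →hi
  mid=-2.51219 |R|=0.99909 →hi
  ...
  [-2.51290,-2.51272] ⇒ x*=-2.5127
So |R|<1 on (-2.5127, 0).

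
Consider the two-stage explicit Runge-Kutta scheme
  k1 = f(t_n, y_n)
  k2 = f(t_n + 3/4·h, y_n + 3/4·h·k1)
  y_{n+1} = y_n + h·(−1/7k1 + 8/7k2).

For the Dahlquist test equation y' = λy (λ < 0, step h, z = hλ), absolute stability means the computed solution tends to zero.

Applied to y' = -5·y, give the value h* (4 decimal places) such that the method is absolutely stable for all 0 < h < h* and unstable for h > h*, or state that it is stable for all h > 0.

On y'=λy, z=hλ:
  k1=λy_n ⇒ h·k1=z·y_n;  k2=λ(1+3/4z)y_n ⇒ h·k2=z(1+3/4z)y_n
  y_{n+1}/y_n = 1 − 1/7z + 8/7z(1+3/4z) = 1 + z + 6/7z²
  R(z) = 1 + z + 6/7z².

Need |R(x)|<1, x<0.
x=-0.49: |R|=0.7158
R=1: x+6/7x²=0 ⇒ x=−7/6=-1.1667; min R=1−1/(4·6/7)=0.7083>−1
Confirm numerically:
  x=-0.584: |R|=0.70833 <1
  x=-0.518: |R|=0.71199 <1
  x=-0.488: |R|=0.71612 <1
  x=-1.640: |R|=1.66537 >1
  x=-1.404: |R|=1.28561 >1
Stable set (-1.1667, 0).

(-1.1667,0); λ=-5 ⇒ h* = (7/6)/5 = 0.2333.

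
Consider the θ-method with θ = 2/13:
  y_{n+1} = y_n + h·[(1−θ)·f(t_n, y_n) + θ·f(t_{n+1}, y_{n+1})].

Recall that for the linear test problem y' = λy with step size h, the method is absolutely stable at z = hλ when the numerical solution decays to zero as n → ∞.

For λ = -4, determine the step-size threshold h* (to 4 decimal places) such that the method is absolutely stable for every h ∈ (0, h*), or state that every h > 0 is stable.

With y'=λy (z=hλ):
  y_{n+1} = y_n + z·[11/13·y_n + 2/13·y_{n+1}] ⇒ (1 − 2/13z)y_{n+1} = (1 + 11/13z)y_n
  ⇒ R(z) = (1 + 11/13z)/(1 − 2/13z).

Solve |R(x)|<1 on ℝ⁻.
x=-1.37: |R|=0.1315
R=−1: 1+11/13x = −1+2/13x ⇒ -9/13x=2 ⇒ x=2/(-9/13)=-2.8889
Confirm numerically:
  x=-2.370: |R|=0.73675 <1
  x=-2.115: |R|=0.59576 <1
  x=-1.545: |R|=0.24829 <1
  x=-3.370: |R|=1.21935 >1
  x=-3.304: |R|=1.19053 >1
  x=-3.291: |R|=1.18481 >1
So |R|<1 on (-2.8889, 0).

(-2.8889,0); λ=-4 ⇒ h* = (26/9)/4 = 0.7222.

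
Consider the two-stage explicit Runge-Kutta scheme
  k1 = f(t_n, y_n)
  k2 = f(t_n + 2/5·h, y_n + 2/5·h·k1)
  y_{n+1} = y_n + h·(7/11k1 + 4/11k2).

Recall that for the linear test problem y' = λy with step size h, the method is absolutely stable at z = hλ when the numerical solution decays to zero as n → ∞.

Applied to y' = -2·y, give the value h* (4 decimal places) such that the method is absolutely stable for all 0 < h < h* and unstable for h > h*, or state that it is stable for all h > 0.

On y'=λy, z=hλ:
  k1=λy_n ⇒ h·k1=z·y_n;  k2=λ(1+2/5z)y_n ⇒ h·k2=z(1+2/5z)y_n
  y_{n+1}/y_n = 1 + 7/11z + 4/11z(1+2/5z) = 1 + z + 8/55z²
  so R(z) = 1 + z + 8/55z².

Find x<0 with |R(x)|<1.
x=-0.58: |R|=0.4689
R=1: x+8/55x²=0 ⇒ x=−55/8=-6.8750; min R=1−1/(4·8/55)=-0.7188>−1
Confirm numerically:
  x=-6.567: |R|=0.70580 <1
  x=-6.235: |R|=0.41958 <1
  x=-5.746: |R|=0.05640 <1
  x=-5.336: |R|=0.19449 <1
  x=-7.427: |R|=1.59632 >1
  x=-7.354: |R|=1.51237 >1
  x=-7.032: |R|=1.16059 >1
Stable set (-6.8750, 0).

(-6.8750,0); λ=-2 ⇒ h* = (55/8)/2 = 3.4375.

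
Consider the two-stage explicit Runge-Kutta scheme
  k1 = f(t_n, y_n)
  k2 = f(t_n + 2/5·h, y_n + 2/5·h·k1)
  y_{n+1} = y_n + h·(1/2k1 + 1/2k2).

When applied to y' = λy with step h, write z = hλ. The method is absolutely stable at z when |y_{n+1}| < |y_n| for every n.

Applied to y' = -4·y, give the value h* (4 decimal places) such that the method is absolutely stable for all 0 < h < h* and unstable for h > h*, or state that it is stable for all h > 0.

Test eqn y'=λy, z=hλ:
  k1=λy_n ⇒ h·k1=z·y_n;  k2=λ(1+2/5z)y_n ⇒ h·k2=z(1+2/5z)y_n
  y_{n+1}/y_n = 1 + 1/2z + 1/2z(1+2/5z) = 1 + z + 1/5z²
  so R(z) = 1 + z + 1/5z².

Need |R(x)|<1, x<0.
x=-0.56: |R|=0.5027
R=1: x+1/5x²=0 ⇒ x=−5=-5.0000; min R=1−1/(4·1/5)=-0.2500>−1
Confirm numerically:
  x=-3.760: |R|=0.06752 <1
  x=-2.777: |R|=0.23465 <1
  x=-2.697: |R|=0.24224 <1
  x=-5.390: |R|=1.42042 >1
  x=-5.249: |R|=1.26140 >1
Stable set (-5.0000, 0).

(-5.0000,0); λ=-4 ⇒ h* = (5)/4 = 1.2500.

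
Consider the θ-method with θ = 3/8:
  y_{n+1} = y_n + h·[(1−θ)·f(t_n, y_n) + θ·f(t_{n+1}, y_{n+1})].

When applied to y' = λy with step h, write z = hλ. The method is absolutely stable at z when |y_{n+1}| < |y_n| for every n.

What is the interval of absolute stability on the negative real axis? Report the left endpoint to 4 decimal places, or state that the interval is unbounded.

z∈(-8.0000,0).

With y'=λy (z=hλ):
  y_{n+1} = y_n + z·[5/8·y_n + 3/8·y_{n+1}] ⇒ (1 − 3/8z)y_{n+1} = (1 + 5/8z)y_n
  R(z) = (1 + 5/8z)/(1 − 3/8z).

Find x<0 with |R(x)|<1.
x=-1.15: |R|=0.1965
R=−1: 1+5/8x = −1+3/8x ⇒ -1/4x=2 ⇒ x=2/(-1/4)=-8.0000
Confirm numerically:
  x=-7.850: |R|=0.99049 <1
  x=-6.596: |R|=0.89895 <1
  x=-3.581: |R|=0.52846 <1
  x=-8.546: |R|=1.03246 >1
  x=-8.298: |R|=1.01812 >1
  x=-8.139: |R|=1.00858 >1
So |R|<1 on (-8.0000, 0).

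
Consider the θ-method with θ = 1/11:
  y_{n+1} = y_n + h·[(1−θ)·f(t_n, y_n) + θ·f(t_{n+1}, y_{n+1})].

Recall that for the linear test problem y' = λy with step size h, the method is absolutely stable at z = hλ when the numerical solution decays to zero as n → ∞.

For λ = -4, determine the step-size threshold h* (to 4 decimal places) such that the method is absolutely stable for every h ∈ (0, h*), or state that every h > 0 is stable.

(-2.4444,0); λ=-4 ⇒ h* = (22/9)/4 = 0.6111.

On y'=λy, z=hλ:
  y_{n+1} = y_n + z·[10/11·y_n + 1/11·y_{n+1}] ⇒ (1 − 1/11z)y_{n+1} = (1 + 10/11z)y_n
  so R(z) = (1 + 10/11z)/(1 − 1/11z).

Find x<0 with |R(x)|<1.
x=-0.68: |R|=0.3596
R=−1: 1+10/11x = −1+1/11x ⇒ -9/11x=2 ⇒ x=2/(-9/11)=-2.4444
Confirm numerically:
  x=-1.898: |R|=0.61870 <1
  x=-1.711: |R|=0.48069 <1
  x=-1.646: |R|=0.43176 <1
  x=-1.089: |R|=0.00910 <1
  x=-3.019: |R|=1.36886 >1
  x=-2.964: |R|=1.33486 >1
  x=-2.795: |R|=1.22871 >1
Interval (-2.4444, 0).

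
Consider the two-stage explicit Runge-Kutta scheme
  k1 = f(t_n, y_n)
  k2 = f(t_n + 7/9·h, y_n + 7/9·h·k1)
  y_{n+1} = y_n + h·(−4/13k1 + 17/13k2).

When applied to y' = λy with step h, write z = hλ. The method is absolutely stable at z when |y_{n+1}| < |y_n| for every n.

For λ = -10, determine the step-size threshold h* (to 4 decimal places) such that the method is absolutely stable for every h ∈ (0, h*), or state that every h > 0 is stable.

(-0.9832,0); λ=-10 ⇒ h* = (117/119)/10 = 0.0983.

With y'=λy (z=hλ):
  k1=λy_n ⇒ h·k1=z·y_n;  k2=λ(1+7/9z)y_n ⇒ h·k2=z(1+7/9z)y_n
  y_{n+1}/y_n = 1 − 4/13z + 17/13z(1+7/9z) = 1 + z + 119/117z²
  ⇒ R(z) = 1 + z + 119/117z².

Boundary: |R(x)|=1, x<0.
x=-0.71: |R|=0.8027
R=1: x+119/117x²=0 ⇒ x=−117/119=-0.9832; min R=1−1/(4·119/117)=0.7542>−1
Confirm numerically:
  x=-0.828: |R|=0.86930 <1
  x=-0.588: |R|=0.76365 <1
  x=-0.490: |R|=0.75420 <1
  x=-1.542: |R|=1.87641 >1
  x=-1.496: |R|=1.78027 >1
Interval (-0.9832, 0).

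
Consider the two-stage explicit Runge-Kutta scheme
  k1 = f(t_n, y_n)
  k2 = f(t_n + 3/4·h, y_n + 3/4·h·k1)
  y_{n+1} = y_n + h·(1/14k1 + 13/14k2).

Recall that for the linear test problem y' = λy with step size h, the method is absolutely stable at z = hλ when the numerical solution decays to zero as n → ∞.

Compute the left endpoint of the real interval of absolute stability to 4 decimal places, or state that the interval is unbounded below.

Set f=λy, z=hλ:
  k1=λy_n ⇒ h·k1=z·y_n;  k2=λ(1+3/4z)y_n ⇒ h·k2=z(1+3/4z)y_n
  y_{n+1}/y_n = 1 + 1/14z + 13/14z(1+3/4z) = 1 + z + 39/56z²
  ⇒ R(z) = 1 + z + 39/56z².

Boundary: |R(x)|=1, x<0.
x=-1.6: |R|=1.1829
R=1: x+39/56x²=0 ⇒ x=−56/39=-1.4359; min R=1−1/(4·39/56)=0.6410>−1
Confirm numerically:
  x=-1.260: |R|=0.84565 <1
  x=-1.249: |R|=0.83743 <1
  x=-0.967: |R|=0.68422 <1
  x=-1.757: |R|=1.39291 >1
  x=-1.491: |R|=1.05722 >1
Interval (-1.4359, 0).

left endpoint -1.4359.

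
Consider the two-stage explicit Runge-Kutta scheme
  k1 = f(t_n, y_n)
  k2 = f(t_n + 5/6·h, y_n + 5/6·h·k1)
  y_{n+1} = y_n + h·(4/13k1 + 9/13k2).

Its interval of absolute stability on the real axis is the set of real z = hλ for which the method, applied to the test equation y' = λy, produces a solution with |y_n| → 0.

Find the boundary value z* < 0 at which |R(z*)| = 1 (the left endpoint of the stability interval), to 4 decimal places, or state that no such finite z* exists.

On y'=λy, z=hλ:
  k1=λy_n ⇒ h·k1=z·y_n;  k2=λ(1+5/6z)y_n ⇒ h·k2=z(1+5/6z)y_n
  y_{n+1}/y_n = 1 + 4/13z + 9/13z(1+5/6z) = 1 + z + 15/26z²
  Hence R(z) = 1 + z + 15/26z².

Find x<0 with |R(x)|<1.
x=-0.6: |R|=0.6077
R=1: x+15/26x²=0 ⇒ x=−26/15=-1.7333; min R=1−1/(4·15/26)=0.5667>−1
Confirm numerically:
  x=-1.555: |R|=0.84001 <1
  x=-1.275: |R|=0.66286 <1
  x=-0.881: |R|=0.56679 <1
  x=-2.032: |R|=1.35013 >1
  x=-1.955: |R|=1.25001 >1
Interval (-1.7333, 0).

z* = -1.7333.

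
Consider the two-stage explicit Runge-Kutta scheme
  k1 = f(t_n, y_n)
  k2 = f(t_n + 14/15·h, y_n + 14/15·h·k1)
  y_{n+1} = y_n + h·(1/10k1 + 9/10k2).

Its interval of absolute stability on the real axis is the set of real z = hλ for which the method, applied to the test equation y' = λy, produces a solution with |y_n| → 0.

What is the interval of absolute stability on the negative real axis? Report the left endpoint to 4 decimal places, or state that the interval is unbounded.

z∈(-1.1905,0).

With y'=λy (z=hλ):
  k1=λy_n ⇒ h·k1=z·y_n;  k2=λ(1+14/15z)y_n ⇒ h·k2=z(1+14/15z)y_n
  y_{n+1}/y_n = 1 + 1/10z + 9/10z(1+14/15z) = 1 + z + 21/25z²
  Hence R(z) = 1 + z + 21/25z².

Boundary: |R(x)|=1, x<0.
x=-0.34: |R|=0.7571
R=1: x+21/25x²=0 ⇒ x=−25/21=-1.1905; min R=1−1/(4·21/25)=0.7024>−1
Confirm numerically:
  x=-0.775: |R|=0.72952 <1
  x=-0.759: |R|=0.72491 <1
  x=-0.563: |R|=0.70325 <1
  x=-1.769: |R|=1.85966 >1
  x=-1.618: |R|=1.58106 >1
  x=-1.483: |R|=1.36440 >1
So |R|<1 on (-1.1905, 0).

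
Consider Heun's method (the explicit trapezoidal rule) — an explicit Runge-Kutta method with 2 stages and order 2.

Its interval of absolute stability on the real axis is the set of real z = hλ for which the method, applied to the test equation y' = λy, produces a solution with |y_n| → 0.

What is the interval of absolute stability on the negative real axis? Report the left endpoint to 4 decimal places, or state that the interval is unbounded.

(-2.0000, 0).

On y'=λy, z=hλ:
  order 2, 2-stage ⇒ R(z)=1+z+z^2/2
  (e.g. R(-1.16)=0.51280, |R|=0.51280)

Need |R(x)|<1, x<0.
x=-1.16: |R|=0.5128
|R(-2.12)|=1.1272 |R(-1.59)|=0.6741 |R(-1.27)|=0.5364
Bisect:
  x_lo=-2.7368 |R|=2.0083  x_hi=-0.2523 |R|=0.7795
  mid=-1.49456 |R|=0.62229 →hi
  mid=-2.11570 |R|=1.12239 →lo
  mid=-1.80513 |R|=0.82411 →hi
  mid=-1.96041 |R|=0.96119 →hi
  mid=-2.03805 |R|=1.03878 →lo
  mid=-1.99923 |R|=0.99923 →hi
  mid=-2.01864 |R|=1.01882 →lo
  mid=-2.00894 |R|=1.00898 →lo
  mid=-2.00409 |R|=1.00409 →lo
  ...
  [-2.00014,-1.99999] ⇒ x*=-2.0000
Interval (-2.0000, 0).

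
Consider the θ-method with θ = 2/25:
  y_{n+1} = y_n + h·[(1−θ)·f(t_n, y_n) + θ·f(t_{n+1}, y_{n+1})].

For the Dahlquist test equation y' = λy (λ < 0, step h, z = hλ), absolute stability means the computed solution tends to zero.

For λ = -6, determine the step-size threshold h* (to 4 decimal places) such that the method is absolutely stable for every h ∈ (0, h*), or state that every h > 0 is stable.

(-2.3810,0); λ=-6 ⇒ h* = (50/21)/6 = 0.3968.

Test eqn y'=λy, z=hλ:
  y_{n+1} = y_n + z·[23/25·y_n + 2/25·y_{n+1}] ⇒ (1 − 2/25z)y_{n+1} = (1 + 23/25z)y_n
  R(z) = (1 + 23/25z)/(1 − 2/25z).

Need |R(x)|<1, x<0.
x=-0.73: |R|=0.3103
R=−1: 1+23/25x = −1+2/25x ⇒ -21/25x=2 ⇒ x=2/(-21/25)=-2.3810
Confirm numerically:
  x=-1.503: |R|=0.34168 <1
  x=-1.148: |R|=0.05144 <1
  x=-1.100: |R|=0.01103 <1
  x=-0.963: |R|=0.10588 <1
  x=-2.802: |R|=1.28892 >1
  x=-2.699: |R|=1.21972 >1
  x=-2.509: |R|=1.08958 >1
Stable set (-2.3810, 0).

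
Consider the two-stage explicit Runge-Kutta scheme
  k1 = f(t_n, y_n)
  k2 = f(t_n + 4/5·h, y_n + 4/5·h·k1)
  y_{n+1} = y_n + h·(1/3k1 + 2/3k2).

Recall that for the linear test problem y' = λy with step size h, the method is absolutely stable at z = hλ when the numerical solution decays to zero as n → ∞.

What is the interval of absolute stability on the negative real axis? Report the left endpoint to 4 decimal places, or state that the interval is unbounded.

On y'=λy, z=hλ:
  k1=λy_n ⇒ h·k1=z·y_n;  k2=λ(1+4/5z)y_n ⇒ h·k2=z(1+4/5z)y_n
  y_{n+1}/y_n = 1 + 1/3z + 2/3z(1+4/5z) = 1 + z + 8/15z²
  ⇒ R(z) = 1 + z + 8/15z².

Boundary: |R(x)|=1, x<0.
x=-0.45: |R|=0.6580
R=1: x+8/15x²=0 ⇒ x=−15/8=-1.8750; min R=1−1/(4·8/15)=0.5312>−1
Confirm numerically:
  x=-1.592: |R|=0.75971 <1
  x=-1.097: |R|=0.54482 <1
  x=-1.082: |R|=0.54239 <1
  x=-1.028: |R|=0.53562 <1
  x=-2.340: |R|=1.58032 >1
  x=-1.963: |R|=1.09213 >1
So |R|<1 on (-1.8750, 0).

z∈(-1.8750,0).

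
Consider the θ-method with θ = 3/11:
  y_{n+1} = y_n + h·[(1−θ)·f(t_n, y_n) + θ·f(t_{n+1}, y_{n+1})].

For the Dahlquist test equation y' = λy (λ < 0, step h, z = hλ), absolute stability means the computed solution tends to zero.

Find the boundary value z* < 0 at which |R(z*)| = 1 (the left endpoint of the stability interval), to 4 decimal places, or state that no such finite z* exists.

left endpoint -4.4000.

With y'=λy (z=hλ):
  y_{n+1} = y_n + z·[8/11·y_n + 3/11·y_{n+1}] ⇒ (1 − 3/11z)y_{n+1} = (1 + 8/11z)y_n
  R(z) = (1 + 8/11z)/(1 − 3/11z).

Find x<0 with |R(x)|<1.
x=-0.55: |R|=0.5217
R=−1: 1+8/11x = −1+3/11x ⇒ -5/11x=2 ⇒ x=2/(-5/11)=-4.4000
Confirm numerically:
  x=-2.767: |R|=0.57696 <1
  x=-2.495: |R|=0.48472 <1
  x=-2.108: |R|=0.33849 <1
  x=-4.870: |R|=1.09176 >1
  x=-4.738: |R|=1.06703 >1
  x=-4.465: |R|=1.01332 >1
Interval (-4.4000, 0).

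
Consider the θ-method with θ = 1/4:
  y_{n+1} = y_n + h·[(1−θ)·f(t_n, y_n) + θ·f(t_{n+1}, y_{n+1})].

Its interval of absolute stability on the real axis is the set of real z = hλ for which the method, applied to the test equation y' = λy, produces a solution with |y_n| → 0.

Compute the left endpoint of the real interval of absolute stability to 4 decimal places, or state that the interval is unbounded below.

Set f=λy, z=hλ:
  y_{n+1} = y_n + z·[3/4·y_n + 1/4·y_{n+1}] ⇒ (1 − 1/4z)y_{n+1} = (1 + 3/4z)y_n
  R(z) = (1 + 3/4z)/(1 − 1/4z).

Boundary: |R(x)|=1, x<0.
x=-1.3: |R|=0.0189
R=−1: 1+3/4x = −1+1/4x ⇒ -1/2x=2 ⇒ x=2/(-1/2)=-4.0000
Confirm numerically:
  x=-3.826: |R|=0.95553 <1
  x=-2.470: |R|=0.52705 <1
  x=-1.787: |R|=0.23518 <1
  x=-1.782: |R|=0.23279 <1
  x=-4.227: |R|=1.05518 >1
  x=-4.061: |R|=1.01513 >1
So |R|<1 on (-4.0000, 0).

left endpoint -4.0000.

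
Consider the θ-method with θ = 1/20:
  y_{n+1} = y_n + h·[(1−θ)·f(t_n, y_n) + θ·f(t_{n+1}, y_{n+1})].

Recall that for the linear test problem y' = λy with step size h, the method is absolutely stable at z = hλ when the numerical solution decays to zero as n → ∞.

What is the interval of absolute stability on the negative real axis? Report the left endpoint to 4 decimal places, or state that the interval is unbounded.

z∈(-2.2222,0).

With y'=λy (z=hλ):
  y_{n+1} = y_n + z·[19/20·y_n + 1/20·y_{n+1}] ⇒ (1 − 1/20z)y_{n+1} = (1 + 19/20z)y_n
  so R(z) = (1 + 19/20z)/(1 − 1/20z).

Find x<0 with |R(x)|<1.
x=-1.25: |R|=0.1765
R=−1: 1+19/20x = −1+1/20x ⇒ -9/10x=2 ⇒ x=2/(-9/10)=-2.2222
Confirm numerically:
  x=-2.084: |R|=0.88734 <1
  x=-1.938: |R|=0.76680 <1
  x=-1.380: |R|=0.29093 <1
  x=-0.974: |R|=0.07123 <1
  x=-2.757: |R|=1.42299 >1
  x=-2.487: |R|=1.21194 >1
Stable set (-2.2222, 0).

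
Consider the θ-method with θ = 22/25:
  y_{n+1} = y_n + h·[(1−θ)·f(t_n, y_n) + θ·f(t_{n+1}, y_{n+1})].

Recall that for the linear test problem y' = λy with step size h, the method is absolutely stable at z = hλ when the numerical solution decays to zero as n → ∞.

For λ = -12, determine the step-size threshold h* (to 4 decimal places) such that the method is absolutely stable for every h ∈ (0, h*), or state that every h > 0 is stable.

interval (−∞, 0). Any h>0 works for λ=-12.

Set f=λy, z=hλ:
  y_{n+1} = y_n + z·[3/25·y_n + 22/25·y_{n+1}] ⇒ (1 − 22/25z)y_{n+1} = (1 + 3/25z)y_n
  Hence R(z) = (1 + 3/25z)/(1 − 22/25z).

Boundary: |R(x)|=1, x<0.
x=-0.87: |R|=0.5072
x=-2: |R|=0.2754
x=-10: |R|=0.0204
x=-100: |R|=0.1236
θ=22/25≥1/2 ⇒ |1+3/25x|<|1−22/25x| ∀x<0 ⇒ unbounded interval.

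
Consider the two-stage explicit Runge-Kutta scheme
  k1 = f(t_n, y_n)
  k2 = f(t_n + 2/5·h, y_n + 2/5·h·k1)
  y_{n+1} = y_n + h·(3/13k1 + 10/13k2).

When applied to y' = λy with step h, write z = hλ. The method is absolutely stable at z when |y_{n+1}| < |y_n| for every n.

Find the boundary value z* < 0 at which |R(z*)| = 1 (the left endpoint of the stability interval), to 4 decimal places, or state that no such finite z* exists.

On y'=λy, z=hλ:
  k1=λy_n ⇒ h·k1=z·y_n;  k2=λ(1+2/5z)y_n ⇒ h·k2=z(1+2/5z)y_n
  y_{n+1}/y_n = 1 + 3/13z + 10/13z(1+2/5z) = 1 + z + 4/13z²
  ⇒ R(z) = 1 + z + 4/13z².

Find x<0 with |R(x)|<1.
x=-1.59: |R|=0.1879
R=1: x+4/13x²=0 ⇒ x=−13/4=-3.2500; min R=1−1/(4·4/13)=0.1875>−1
Confirm numerically:
  x=-2.490: |R|=0.41772 <1
  x=-1.735: |R|=0.19122 <1
  x=-1.336: |R|=0.21320 <1
  x=-3.600: |R|=1.38769 >1
  x=-3.473: |R|=1.23830 >1
Interval (-3.2500, 0).

z* = -3.2500.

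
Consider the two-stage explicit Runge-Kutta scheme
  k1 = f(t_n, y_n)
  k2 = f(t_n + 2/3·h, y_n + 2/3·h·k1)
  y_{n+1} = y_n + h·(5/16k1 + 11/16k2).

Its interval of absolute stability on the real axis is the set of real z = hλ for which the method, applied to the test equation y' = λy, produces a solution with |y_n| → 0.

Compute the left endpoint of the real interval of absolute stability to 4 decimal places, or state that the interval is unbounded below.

z* = -2.1818.

On y'=λy, z=hλ:
  k1=λy_n ⇒ h·k1=z·y_n;  k2=λ(1+2/3z)y_n ⇒ h·k2=z(1+2/3z)y_n
  y_{n+1}/y_n = 1 + 5/16z + 11/16z(1+2/3z) = 1 + z + 11/24z²
  Hence R(z) = 1 + z + 11/24z².

Find x<0 with |R(x)|<1.
x=-0.7: |R|=0.5246
R=1: x+11/24x²=0 ⇒ x=−24/11=-2.1818; min R=1−1/(4·11/24)=0.4545>−1
Confirm numerically:
  x=-2.142: |R|=0.96091 <1
  x=-2.094: |R|=0.91572 <1
  x=-1.913: |R|=0.76430 <1
  x=-1.865: |R|=0.72919 <1
  x=-2.466: |R|=1.32120 >1
  x=-2.377: |R|=1.21264 >1
Stable set (-2.1818, 0).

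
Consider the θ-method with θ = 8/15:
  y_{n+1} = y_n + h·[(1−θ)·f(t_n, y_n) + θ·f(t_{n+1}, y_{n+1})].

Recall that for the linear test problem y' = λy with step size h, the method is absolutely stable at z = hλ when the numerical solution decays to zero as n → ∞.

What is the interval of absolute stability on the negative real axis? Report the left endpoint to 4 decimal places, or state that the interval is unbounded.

unbounded; (−∞, 0).

On y'=λy, z=hλ:
  y_{n+1} = y_n + z·[7/15·y_n + 8/15·y_{n+1}] ⇒ (1 − 8/15z)y_{n+1} = (1 + 7/15z)y_n
  R(z) = (1 + 7/15z)/(1 − 8/15z).

Boundary: |R(x)|=1, x<0.
x=-1.33: |R|=0.2219
x=-2: |R|=0.0323
x=-10: |R|=0.5789
x=-100: |R|=0.8405
θ=8/15≥1/2 ⇒ |1+7/15x|<|1−8/15x| ∀x<0 ⇒ stable on all of ℝ⁻.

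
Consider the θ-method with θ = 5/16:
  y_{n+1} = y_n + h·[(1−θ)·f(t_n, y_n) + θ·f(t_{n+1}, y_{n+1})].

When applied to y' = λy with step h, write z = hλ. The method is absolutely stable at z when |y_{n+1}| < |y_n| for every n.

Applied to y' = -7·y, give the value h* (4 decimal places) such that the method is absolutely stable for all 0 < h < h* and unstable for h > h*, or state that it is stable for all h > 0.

(-5.3333,0); λ=-7 ⇒ h* = (16/3)/7 = 0.7619.

On y'=λy, z=hλ:
  y_{n+1} = y_n + z·[11/16·y_n + 5/16·y_{n+1}] ⇒ (1 − 5/16z)y_{n+1} = (1 + 11/16z)y_n
  so R(z) = (1 + 11/16z)/(1 − 5/16z).

Need |R(x)|<1, x<0.
x=-1.33: |R|=0.0605
R=−1: 1+11/16x = −1+5/16x ⇒ -3/8x=2 ⇒ x=2/(-3/8)=-5.3333
Confirm numerically:
  x=-4.922: |R|=0.93923 <1
  x=-3.935: |R|=0.76482 <1
  x=-3.684: |R|=0.71249 <1
  x=-5.802: |R|=1.06248 >1
  x=-5.475: |R|=1.01960 >1
Interval (-5.3333, 0).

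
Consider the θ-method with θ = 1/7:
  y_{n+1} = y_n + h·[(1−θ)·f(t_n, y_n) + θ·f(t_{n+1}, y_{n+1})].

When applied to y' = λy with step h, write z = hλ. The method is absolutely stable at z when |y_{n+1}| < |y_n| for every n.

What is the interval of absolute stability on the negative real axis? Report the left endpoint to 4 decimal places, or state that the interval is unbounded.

(-2.8000, 0).

Set f=λy, z=hλ:
  y_{n+1} = y_n + z·[6/7·y_n + 1/7·y_{n+1}] ⇒ (1 − 1/7z)y_{n+1} = (1 + 6/7z)y_n
  so R(z) = (1 + 6/7z)/(1 − 1/7z).

Boundary: |R(x)|=1, x<0.
x=-1.57: |R|=0.2824
R=−1: 1+6/7x = −1+1/7x ⇒ -5/7x=2 ⇒ x=2/(-5/7)=-2.8000
Confirm numerically:
  x=-1.843: |R|=0.45889 <1
  x=-1.818: |R|=0.44318 <1
  x=-1.741: |R|=0.39423 <1
  x=-1.622: |R|=0.31686 <1
  x=-3.140: |R|=1.16765 >1
  x=-3.060: |R|=1.12922 >1
  x=-2.952: |R|=1.07637 >1
Interval (-2.8000, 0).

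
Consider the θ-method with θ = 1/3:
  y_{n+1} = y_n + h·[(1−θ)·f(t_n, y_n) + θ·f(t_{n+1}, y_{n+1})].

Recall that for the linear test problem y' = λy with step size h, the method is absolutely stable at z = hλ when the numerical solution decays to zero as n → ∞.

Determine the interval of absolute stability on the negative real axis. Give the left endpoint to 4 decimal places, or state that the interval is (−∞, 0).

Set f=λy, z=hλ:
  y_{n+1} = y_n + z·[2/3·y_n + 1/3·y_{n+1}] ⇒ (1 − 1/3z)y_{n+1} = (1 + 2/3z)y_n
  Hence R(z) = (1 + 2/3z)/(1 − 1/3z).

Boundary: |R(x)|=1, x<0.
x=-0.49: |R|=0.5788
R=−1: 1+2/3x = −1+1/3x ⇒ -1/3x=2 ⇒ x=2/(-1/3)=-6.0000
Confirm numerically:
  x=-4.994: |R|=0.87416 <1
  x=-4.458: |R|=0.79324 <1
  x=-2.619: |R|=0.39829 <1
  x=-6.328: |R|=1.03516 >1
  x=-6.272: |R|=1.02934 >1
Stable set (-6.0000, 0).

z∈(-6.0000,0).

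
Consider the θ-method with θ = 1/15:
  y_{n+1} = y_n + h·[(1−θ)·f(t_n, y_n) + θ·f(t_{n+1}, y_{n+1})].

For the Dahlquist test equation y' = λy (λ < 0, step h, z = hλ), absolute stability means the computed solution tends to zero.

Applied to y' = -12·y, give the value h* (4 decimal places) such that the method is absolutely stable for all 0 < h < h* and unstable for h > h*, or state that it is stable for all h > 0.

Test eqn y'=λy, z=hλ:
  y_{n+1} = y_n + z·[14/15·y_n + 1/15·y_{n+1}] ⇒ (1 − 1/15z)y_{n+1} = (1 + 14/15z)y_n
  so R(z) = (1 + 14/15z)/(1 − 1/15z).

Find x<0 with |R(x)|<1.
x=-1.48: |R|=0.3471
R=−1: 1+14/15x = −1+1/15x ⇒ -13/15x=2 ⇒ x=2/(-13/15)=-2.3077
Confirm numerically:
  x=-2.182: |R|=0.90490 <1
  x=-1.955: |R|=0.72958 <1
  x=-1.578: |R|=0.42780 <1
  x=-1.133: |R|=0.05343 <1
  x=-2.781: |R|=1.34604 >1
  x=-2.736: |R|=1.31394 >1
  x=-2.364: |R|=1.04216 >1
So |R|<1 on (-2.3077, 0).

(-2.3077,0); λ=-12 ⇒ h* = (30/13)/12 = 0.1923.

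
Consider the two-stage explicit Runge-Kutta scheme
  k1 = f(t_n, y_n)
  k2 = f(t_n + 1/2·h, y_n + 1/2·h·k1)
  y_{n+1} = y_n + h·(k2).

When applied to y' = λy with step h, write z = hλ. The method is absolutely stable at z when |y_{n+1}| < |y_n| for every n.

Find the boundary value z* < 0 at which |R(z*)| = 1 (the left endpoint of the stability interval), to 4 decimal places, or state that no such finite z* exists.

left endpoint -2.0000.

Set f=λy, z=hλ:
  k1=λy_n ⇒ h·k1=z·y_n;  k2=λ(1+1/2z)y_n ⇒ h·k2=z(1+1/2z)y_n
  y_{n+1}/y_n = 1 + z(1+1/2z) = 1 + z + 1/2z²
  so R(z) = 1 + z + 1/2z².

Need |R(x)|<1, x<0.
x=-1.4: |R|=0.5800
R=1: x+1/2x²=0 ⇒ x=−2=-2.0000; min R=1−1/(4·1/2)=0.5000>−1
Confirm numerically:
  x=-1.801: |R|=0.82080 <1
  x=-1.373: |R|=0.56956 <1
  x=-1.326: |R|=0.55314 <1
  x=-1.107: |R|=0.50572 <1
  x=-2.388: |R|=1.46327 >1
  x=-2.268: |R|=1.30391 >1
  x=-2.200: |R|=1.22000 >1
Interval (-2.0000, 0).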